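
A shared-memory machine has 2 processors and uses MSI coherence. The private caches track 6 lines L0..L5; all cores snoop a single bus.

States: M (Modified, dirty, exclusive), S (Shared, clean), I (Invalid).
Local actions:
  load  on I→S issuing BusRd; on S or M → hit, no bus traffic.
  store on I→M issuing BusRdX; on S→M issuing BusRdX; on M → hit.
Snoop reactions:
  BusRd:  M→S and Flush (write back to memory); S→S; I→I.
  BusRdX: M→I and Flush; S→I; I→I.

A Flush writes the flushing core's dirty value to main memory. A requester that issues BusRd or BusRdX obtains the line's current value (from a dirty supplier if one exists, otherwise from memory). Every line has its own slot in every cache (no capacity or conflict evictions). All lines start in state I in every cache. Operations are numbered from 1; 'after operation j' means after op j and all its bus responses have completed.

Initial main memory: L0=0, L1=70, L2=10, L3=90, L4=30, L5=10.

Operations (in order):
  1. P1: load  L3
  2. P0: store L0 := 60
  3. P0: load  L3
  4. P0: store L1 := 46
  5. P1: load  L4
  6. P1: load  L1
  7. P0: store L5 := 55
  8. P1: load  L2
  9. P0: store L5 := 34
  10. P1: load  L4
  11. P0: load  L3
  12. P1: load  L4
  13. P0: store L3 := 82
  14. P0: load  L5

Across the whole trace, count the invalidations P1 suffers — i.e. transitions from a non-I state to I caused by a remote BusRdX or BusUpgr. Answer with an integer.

invalidations = 1

step 1: P1: load  L3  ⟶  IS  (L3)  txn=BusRd  M[L3]=90
step 2: P0: store L0 := 60  ⟶  MI  (L0)  txn=BusRdX  M[L0]=0
step 3: P0: load  L3  ⟶  SS  (L3)  txn=BusRd  M[L3]=90
step 4: P0: store L1 := 46  ⟶  MI  (L1)  txn=BusRdX  M[L1]=70
step 5: P1: load  L4  ⟶  IS  (L4)  txn=BusRd  M[L4]=30
step 6: P1: load  L1  ⟶  SS  (L1)  txn=BusRd+Flush  M[L1]=46
step 7: P0: store L5 := 55  ⟶  MI  (L5)  txn=BusRdX  M[L5]=10
step 8: P1: load  L2  ⟶  IS  (L2)  txn=BusRd  M[L2]=10
step 9: P0: store L5 := 34  ⟶  MI  (L5)  txn=∅  M[L5]=10
step 10: P1: load  L4  ⟶  IS  (L4)  txn=∅  M[L4]=30
step 11: P0: load  L3  ⟶  SS  (L3)  txn=∅  M[L3]=90
step 12: P1: load  L4  ⟶  IS  (L4)  txn=∅  M[L4]=30
step 13: P0: store L3 := 82  ⟶  MI  (L3)  txn=BusRdX  M[L3]=90
step 14: P0: load  L5  ⟶  MI  (L5)  txn=∅  M[L5]=10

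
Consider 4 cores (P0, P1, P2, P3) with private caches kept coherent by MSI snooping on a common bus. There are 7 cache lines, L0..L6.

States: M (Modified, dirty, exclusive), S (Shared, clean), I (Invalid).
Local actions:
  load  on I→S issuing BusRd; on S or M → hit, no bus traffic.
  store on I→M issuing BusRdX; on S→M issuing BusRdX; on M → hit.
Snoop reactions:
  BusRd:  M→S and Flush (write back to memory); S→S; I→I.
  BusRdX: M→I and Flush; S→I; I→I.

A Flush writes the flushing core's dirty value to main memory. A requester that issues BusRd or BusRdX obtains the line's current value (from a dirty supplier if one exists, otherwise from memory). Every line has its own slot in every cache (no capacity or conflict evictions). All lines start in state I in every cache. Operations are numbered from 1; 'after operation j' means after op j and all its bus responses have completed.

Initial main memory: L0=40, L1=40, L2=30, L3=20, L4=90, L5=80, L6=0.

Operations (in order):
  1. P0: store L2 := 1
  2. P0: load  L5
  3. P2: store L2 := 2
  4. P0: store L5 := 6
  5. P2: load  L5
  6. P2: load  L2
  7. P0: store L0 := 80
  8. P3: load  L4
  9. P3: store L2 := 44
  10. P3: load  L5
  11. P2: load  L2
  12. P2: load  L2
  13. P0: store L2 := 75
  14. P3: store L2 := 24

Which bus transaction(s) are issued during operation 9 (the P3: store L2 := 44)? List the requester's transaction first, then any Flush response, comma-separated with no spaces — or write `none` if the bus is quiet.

1. P0: store L2 := 1  bus=[BusRdX]  L2: P0=M P1=I P2=I P3=I  mem[L2]=30
2. P0: load  L5  bus=[BusRd]  L5: P0=S P1=I P2=I P3=I  mem[L5]=80
3. P2: store L2 := 2  bus=[BusRdX,Flush]  L2: P0=I P1=I P2=M P3=I  mem[L2]=1
4. P0: store L5 := 6  bus=[BusRdX]  L5: P0=M P1=I P2=I P3=I  mem[L5]=80
5. P2: load  L5  bus=[BusRd,Flush]  L5: P0=S P1=I P2=S P3=I  mem[L5]=6
6. P2: load  L2  bus=[-]  L2: P0=I P1=I P2=M P3=I  mem[L2]=1
7. P0: store L0 := 80  bus=[BusRdX]  L0: P0=M P1=I P2=I P3=I  mem[L0]=40
8. P3: load  L4  bus=[BusRd]  L4: P0=I P1=I P2=I P3=S  mem[L4]=90
9. P3: store L2 := 44  bus=[BusRdX,Flush]  L2: P0=I P1=I P2=I P3=M  mem[L2]=2
10. P3: load  L5  bus=[BusRd]  L5: P0=S P1=I P2=S P3=S  mem[L5]=6
11. P2: load  L2  bus=[BusRd,Flush]  L2: P0=I P1=I P2=S P3=S  mem[L2]=44
12. P2: load  L2  bus=[-]  L2: P0=I P1=I P2=S P3=S  mem[L2]=44
13. P0: store L2 := 75  bus=[BusRdX]  L2: P0=M P1=I P2=I P3=I  mem[L2]=44
14. P3: store L2 := 24  bus=[BusRdX,Flush]  L2: P0=I P1=I P2=I P3=M  mem[L2]=75

bus = BusRdX,Flush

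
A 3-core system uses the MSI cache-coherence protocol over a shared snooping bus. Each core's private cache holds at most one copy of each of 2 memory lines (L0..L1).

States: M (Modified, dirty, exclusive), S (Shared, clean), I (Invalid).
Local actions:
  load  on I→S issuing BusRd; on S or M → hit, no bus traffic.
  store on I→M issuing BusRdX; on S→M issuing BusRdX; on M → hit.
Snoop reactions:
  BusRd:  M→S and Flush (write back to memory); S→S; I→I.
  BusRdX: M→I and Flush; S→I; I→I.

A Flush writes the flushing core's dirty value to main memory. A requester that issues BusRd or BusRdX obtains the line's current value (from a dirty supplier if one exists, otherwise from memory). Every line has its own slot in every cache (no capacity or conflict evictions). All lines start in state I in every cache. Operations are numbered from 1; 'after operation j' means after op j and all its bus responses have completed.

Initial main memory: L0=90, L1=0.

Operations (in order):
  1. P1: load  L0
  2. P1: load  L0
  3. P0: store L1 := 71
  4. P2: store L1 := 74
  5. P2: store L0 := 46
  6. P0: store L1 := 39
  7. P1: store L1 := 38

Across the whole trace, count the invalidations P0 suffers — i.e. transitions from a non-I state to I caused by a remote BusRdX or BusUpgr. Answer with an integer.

1. P1: load  L0  bus=[BusRd]  L0: P0=I P1=S P2=I  mem[L0]=90
2. P1: load  L0  bus=[-]  L0: P0=I P1=S P2=I  mem[L0]=90
3. P0: store L1 := 71  bus=[BusRdX]  L1: P0=M P1=I P2=I  mem[L1]=0
4. P2: store L1 := 74  bus=[BusRdX,Flush]  L1: P0=I P1=I P2=M  mem[L1]=71
5. P2: store L0 := 46  bus=[BusRdX]  L0: P0=I P1=I P2=M  mem[L0]=90
6. P0: store L1 := 39  bus=[BusRdX,Flush]  L1: P0=M P1=I P2=I  mem[L1]=74
7. P1: store L1 := 38  bus=[BusRdX,Flush]  L1: P0=I P1=M P2=I  mem[L1]=39

invalidations = 2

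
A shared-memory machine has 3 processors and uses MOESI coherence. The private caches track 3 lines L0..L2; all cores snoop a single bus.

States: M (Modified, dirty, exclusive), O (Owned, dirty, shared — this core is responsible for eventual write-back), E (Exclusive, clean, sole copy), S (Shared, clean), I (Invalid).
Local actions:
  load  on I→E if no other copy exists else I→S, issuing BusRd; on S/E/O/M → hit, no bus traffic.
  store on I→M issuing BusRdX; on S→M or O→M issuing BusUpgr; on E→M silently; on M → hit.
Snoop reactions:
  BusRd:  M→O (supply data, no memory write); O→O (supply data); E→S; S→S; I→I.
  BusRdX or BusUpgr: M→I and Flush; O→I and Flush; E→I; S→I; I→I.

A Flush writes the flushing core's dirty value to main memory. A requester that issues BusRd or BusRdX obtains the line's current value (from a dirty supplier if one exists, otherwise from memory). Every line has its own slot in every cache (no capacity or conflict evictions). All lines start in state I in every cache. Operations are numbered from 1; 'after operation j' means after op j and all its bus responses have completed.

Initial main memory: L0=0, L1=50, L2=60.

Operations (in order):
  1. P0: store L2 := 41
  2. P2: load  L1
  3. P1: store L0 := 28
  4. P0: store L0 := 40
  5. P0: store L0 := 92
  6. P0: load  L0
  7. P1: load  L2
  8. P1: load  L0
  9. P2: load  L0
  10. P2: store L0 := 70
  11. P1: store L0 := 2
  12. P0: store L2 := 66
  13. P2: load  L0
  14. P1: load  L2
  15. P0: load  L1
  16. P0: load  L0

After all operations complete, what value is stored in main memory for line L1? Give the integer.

memory[L1] = 50

1. P0: store L2 := 41  bus=[BusRdX]  L2: P0=M P1=I P2=I  mem[L2]=60
2. P2: load  L1  bus=[BusRd]  L1: P0=I P1=I P2=E  mem[L1]=50
3. P1: store L0 := 28  bus=[BusRdX]  L0: P0=I P1=M P2=I  mem[L0]=0
4. P0: store L0 := 40  bus=[BusRdX,Flush]  L0: P0=M P1=I P2=I  mem[L0]=28
5. P0: store L0 := 92  bus=[-]  L0: P0=M P1=I P2=I  mem[L0]=28
6. P0: load  L0  bus=[-]  L0: P0=M P1=I P2=I  mem[L0]=28
7. P1: load  L2  bus=[BusRd]  L2: P0=O P1=S P2=I  mem[L2]=60
8. P1: load  L0  bus=[BusRd]  L0: P0=O P1=S P2=I  mem[L0]=28
9. P2: load  L0  bus=[BusRd]  L0: P0=O P1=S P2=S  mem[L0]=28
10. P2: store L0 := 70  bus=[BusUpgr,Flush]  L0: P0=I P1=I P2=M  mem[L0]=92
11. P1: store L0 := 2  bus=[BusRdX,Flush]  L0: P0=I P1=M P2=I  mem[L0]=70
12. P0: store L2 := 66  bus=[BusUpgr]  L2: P0=M P1=I P2=I  mem[L2]=60
13. P2: load  L0  bus=[BusRd]  L0: P0=I P1=O P2=S  mem[L0]=70
14. P1: load  L2  bus=[BusRd]  L2: P0=O P1=S P2=I  mem[L2]=60
15. P0: load  L1  bus=[BusRd]  L1: P0=S P1=I P2=S  mem[L1]=50
16. P0: load  L0  bus=[BusRd]  L0: P0=S P1=O P2=S  mem[L0]=70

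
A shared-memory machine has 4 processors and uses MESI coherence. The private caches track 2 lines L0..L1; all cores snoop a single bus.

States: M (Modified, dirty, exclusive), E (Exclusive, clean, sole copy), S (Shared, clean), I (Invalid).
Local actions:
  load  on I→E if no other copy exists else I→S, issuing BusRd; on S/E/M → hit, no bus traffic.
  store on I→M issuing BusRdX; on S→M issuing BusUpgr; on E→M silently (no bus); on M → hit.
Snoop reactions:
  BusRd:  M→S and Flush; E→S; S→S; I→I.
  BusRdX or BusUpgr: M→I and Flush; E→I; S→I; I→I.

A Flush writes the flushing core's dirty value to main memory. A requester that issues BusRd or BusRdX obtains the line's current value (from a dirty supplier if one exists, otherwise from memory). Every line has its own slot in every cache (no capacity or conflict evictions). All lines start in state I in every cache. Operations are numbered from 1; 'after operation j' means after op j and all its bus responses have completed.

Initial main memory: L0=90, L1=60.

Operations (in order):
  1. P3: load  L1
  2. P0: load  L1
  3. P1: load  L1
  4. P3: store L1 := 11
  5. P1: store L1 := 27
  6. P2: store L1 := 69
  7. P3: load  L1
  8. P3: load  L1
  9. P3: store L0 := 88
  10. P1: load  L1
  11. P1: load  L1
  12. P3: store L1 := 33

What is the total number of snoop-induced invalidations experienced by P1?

  op1 P3: load  L1 → I/I/I/E on L1; bus BusRd; mem=60
  op2 P0: load  L1 → S/I/I/S on L1; bus BusRd; mem=60
  op3 P1: load  L1 → S/S/I/S on L1; bus BusRd; mem=60
  op4 P3: store L1 := 11 → I/I/I/M on L1; bus BusUpgr; mem=60
  op5 P1: store L1 := 27 → I/M/I/I on L1; bus BusRdX Flush; mem=11
  op6 P2: store L1 := 69 → I/I/M/I on L1; bus BusRdX Flush; mem=27
  op7 P3: load  L1 → I/I/S/S on L1; bus BusRd Flush; mem=69
  op8 P3: load  L1 → I/I/S/S on L1; bus (none); mem=69
  op9 P3: store L0 := 88 → I/I/I/M on L0; bus BusRdX; mem=90
  op10 P1: load  L1 → I/S/S/S on L1; bus BusRd; mem=69
  op11 P1: load  L1 → I/S/S/S on L1; bus (none); mem=69
  op12 P3: store L1 := 33 → I/I/I/M on L1; bus BusUpgr; mem=69

invalidations = 3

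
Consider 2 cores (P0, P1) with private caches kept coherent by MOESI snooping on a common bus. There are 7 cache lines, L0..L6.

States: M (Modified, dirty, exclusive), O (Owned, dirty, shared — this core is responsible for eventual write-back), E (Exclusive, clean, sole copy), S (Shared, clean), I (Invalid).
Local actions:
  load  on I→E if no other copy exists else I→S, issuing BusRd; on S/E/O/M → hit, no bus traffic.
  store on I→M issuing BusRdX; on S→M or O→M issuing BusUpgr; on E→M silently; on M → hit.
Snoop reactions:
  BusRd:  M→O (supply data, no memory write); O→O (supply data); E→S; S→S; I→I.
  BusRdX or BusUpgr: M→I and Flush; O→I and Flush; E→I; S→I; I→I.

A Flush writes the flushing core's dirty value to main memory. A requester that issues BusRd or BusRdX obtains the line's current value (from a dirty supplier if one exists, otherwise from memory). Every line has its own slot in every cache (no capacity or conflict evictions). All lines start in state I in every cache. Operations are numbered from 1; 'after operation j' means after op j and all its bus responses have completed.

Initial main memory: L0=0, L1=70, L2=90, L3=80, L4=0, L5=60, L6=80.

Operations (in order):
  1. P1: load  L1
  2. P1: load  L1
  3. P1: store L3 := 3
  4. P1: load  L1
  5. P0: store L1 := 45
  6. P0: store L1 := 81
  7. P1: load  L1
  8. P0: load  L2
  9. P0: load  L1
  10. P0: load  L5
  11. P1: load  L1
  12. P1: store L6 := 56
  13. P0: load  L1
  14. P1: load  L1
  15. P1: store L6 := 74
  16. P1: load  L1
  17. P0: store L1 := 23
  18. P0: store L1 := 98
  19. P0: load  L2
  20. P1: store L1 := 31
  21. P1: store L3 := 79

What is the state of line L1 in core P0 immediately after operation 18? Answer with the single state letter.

state = M

[1] P1: load  L1 | P0:I, P1:E(70) | bus: BusRd
[2] P1: load  L1 | P0:I, P1:E(70) | bus: none
[3] P1: store L3 := 3 | P0:I, P1:M(3) | bus: BusRdX
[4] P1: load  L1 | P0:I, P1:E(70) | bus: none
[5] P0: store L1 := 45 | P0:M(45), P1:I | bus: BusRdX
[6] P0: store L1 := 81 | P0:M(81), P1:I | bus: none
[7] P1: load  L1 | P0:O(81), P1:S(81) | bus: BusRd
[8] P0: load  L2 | P0:E(90), P1:I | bus: BusRd
[9] P0: load  L1 | P0:O(81), P1:S(81) | bus: none
[10] P0: load  L5 | P0:E(60), P1:I | bus: BusRd
[11] P1: load  L1 | P0:O(81), P1:S(81) | bus: none
[12] P1: store L6 := 56 | P0:I, P1:M(56) | bus: BusRdX
[13] P0: load  L1 | P0:O(81), P1:S(81) | bus: none
[14] P1: load  L1 | P0:O(81), P1:S(81) | bus: none
[15] P1: store L6 := 74 | P0:I, P1:M(74) | bus: none
[16] P1: load  L1 | P0:O(81), P1:S(81) | bus: none
[17] P0: store L1 := 23 | P0:M(23), P1:I | bus: BusUpgr
[18] P0: store L1 := 98 | P0:M(98), P1:I | bus: none
[19] P0: load  L2 | P0:E(90), P1:I | bus: none
[20] P1: store L1 := 31 | P0:I, P1:M(31) | bus: BusRdX,Flush
[21] P1: store L3 := 79 | P0:I, P1:M(79) | bus: none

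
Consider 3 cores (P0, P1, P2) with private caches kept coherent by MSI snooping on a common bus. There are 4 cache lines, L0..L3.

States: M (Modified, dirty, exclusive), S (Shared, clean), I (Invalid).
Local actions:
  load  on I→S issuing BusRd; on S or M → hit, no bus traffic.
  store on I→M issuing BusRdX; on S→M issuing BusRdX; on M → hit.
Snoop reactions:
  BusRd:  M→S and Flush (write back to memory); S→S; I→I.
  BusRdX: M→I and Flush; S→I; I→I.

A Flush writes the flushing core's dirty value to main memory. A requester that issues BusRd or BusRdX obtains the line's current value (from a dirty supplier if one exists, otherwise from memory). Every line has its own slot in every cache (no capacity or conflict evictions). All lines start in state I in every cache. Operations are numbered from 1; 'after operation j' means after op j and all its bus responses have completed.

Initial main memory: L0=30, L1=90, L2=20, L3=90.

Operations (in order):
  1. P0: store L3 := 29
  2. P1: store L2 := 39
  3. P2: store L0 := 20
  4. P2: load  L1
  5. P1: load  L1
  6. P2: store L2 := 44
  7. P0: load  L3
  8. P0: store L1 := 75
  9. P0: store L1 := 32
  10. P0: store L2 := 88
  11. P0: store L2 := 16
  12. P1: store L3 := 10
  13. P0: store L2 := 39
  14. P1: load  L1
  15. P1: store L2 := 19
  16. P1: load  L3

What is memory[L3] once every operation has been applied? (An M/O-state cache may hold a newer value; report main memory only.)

step 1: P0: store L3 := 29  ⟶  MII  (L3)  txn=BusRdX  M[L3]=90
step 2: P1: store L2 := 39  ⟶  IMI  (L2)  txn=BusRdX  M[L2]=20
step 3: P2: store L0 := 20  ⟶  IIM  (L0)  txn=BusRdX  M[L0]=30
step 4: P2: load  L1  ⟶  IIS  (L1)  txn=BusRd  M[L1]=90
step 5: P1: load  L1  ⟶  ISS  (L1)  txn=BusRd  M[L1]=90
step 6: P2: store L2 := 44  ⟶  IIM  (L2)  txn=BusRdX+Flush  M[L2]=39
step 7: P0: load  L3  ⟶  MII  (L3)  txn=∅  M[L3]=90
step 8: P0: store L1 := 75  ⟶  MII  (L1)  txn=BusRdX  M[L1]=90
step 9: P0: store L1 := 32  ⟶  MII  (L1)  txn=∅  M[L1]=90
step 10: P0: store L2 := 88  ⟶  MII  (L2)  txn=BusRdX+Flush  M[L2]=44
step 11: P0: store L2 := 16  ⟶  MII  (L2)  txn=∅  M[L2]=44
step 12: P1: store L3 := 10  ⟶  IMI  (L3)  txn=BusRdX+Flush  M[L3]=29
step 13: P0: store L2 := 39  ⟶  MII  (L2)  txn=∅  M[L2]=44
step 14: P1: load  L1  ⟶  SSI  (L1)  txn=BusRd+Flush  M[L1]=32
step 15: P1: store L2 := 19  ⟶  IMI  (L2)  txn=BusRdX+Flush  M[L2]=39
step 16: P1: load  L3  ⟶  IMI  (L3)  txn=∅  M[L3]=29

memory[L3] = 29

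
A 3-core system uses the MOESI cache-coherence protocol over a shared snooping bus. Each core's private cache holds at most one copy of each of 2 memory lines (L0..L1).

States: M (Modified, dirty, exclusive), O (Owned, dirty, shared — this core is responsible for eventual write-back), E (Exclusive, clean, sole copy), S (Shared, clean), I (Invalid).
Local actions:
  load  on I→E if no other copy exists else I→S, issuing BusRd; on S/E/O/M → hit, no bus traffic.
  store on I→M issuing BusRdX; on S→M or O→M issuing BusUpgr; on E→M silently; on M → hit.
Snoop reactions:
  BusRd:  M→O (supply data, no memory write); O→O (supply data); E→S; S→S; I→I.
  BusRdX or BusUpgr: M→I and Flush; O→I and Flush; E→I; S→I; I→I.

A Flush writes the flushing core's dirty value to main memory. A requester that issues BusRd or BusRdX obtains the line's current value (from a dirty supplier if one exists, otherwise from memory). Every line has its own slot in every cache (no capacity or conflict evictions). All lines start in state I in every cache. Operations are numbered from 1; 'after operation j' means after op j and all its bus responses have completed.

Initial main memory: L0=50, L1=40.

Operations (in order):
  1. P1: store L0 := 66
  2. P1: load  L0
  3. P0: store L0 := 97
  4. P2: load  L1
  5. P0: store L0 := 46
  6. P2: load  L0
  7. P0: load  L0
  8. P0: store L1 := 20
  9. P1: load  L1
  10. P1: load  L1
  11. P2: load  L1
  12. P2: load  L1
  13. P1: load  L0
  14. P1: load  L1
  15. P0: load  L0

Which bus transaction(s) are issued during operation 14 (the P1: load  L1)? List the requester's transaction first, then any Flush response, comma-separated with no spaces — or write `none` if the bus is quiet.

bus = none

step 1: P1: store L0 := 66  ⟶  IMI  (L0)  txn=BusRdX  M[L0]=50
step 2: P1: load  L0  ⟶  IMI  (L0)  txn=∅  M[L0]=50
step 3: P0: store L0 := 97  ⟶  MII  (L0)  txn=BusRdX+Flush  M[L0]=66
step 4: P2: load  L1  ⟶  IIE  (L1)  txn=BusRd  M[L1]=40
step 5: P0: store L0 := 46  ⟶  MII  (L0)  txn=∅  M[L0]=66
step 6: P2: load  L0  ⟶  OIS  (L0)  txn=BusRd  M[L0]=66
step 7: P0: load  L0  ⟶  OIS  (L0)  txn=∅  M[L0]=66
step 8: P0: store L1 := 20  ⟶  MII  (L1)  txn=BusRdX  M[L1]=40
step 9: P1: load  L1  ⟶  OSI  (L1)  txn=BusRd  M[L1]=40
step 10: P1: load  L1  ⟶  OSI  (L1)  txn=∅  M[L1]=40
step 11: P2: load  L1  ⟶  OSS  (L1)  txn=BusRd  M[L1]=40
step 12: P2: load  L1  ⟶  OSS  (L1)  txn=∅  M[L1]=40
step 13: P1: load  L0  ⟶  OSS  (L0)  txn=BusRd  M[L0]=66
step 14: P1: load  L1  ⟶  OSS  (L1)  txn=∅  M[L1]=40
step 15: P0: load  L0  ⟶  OSS  (L0)  txn=∅  M[L0]=66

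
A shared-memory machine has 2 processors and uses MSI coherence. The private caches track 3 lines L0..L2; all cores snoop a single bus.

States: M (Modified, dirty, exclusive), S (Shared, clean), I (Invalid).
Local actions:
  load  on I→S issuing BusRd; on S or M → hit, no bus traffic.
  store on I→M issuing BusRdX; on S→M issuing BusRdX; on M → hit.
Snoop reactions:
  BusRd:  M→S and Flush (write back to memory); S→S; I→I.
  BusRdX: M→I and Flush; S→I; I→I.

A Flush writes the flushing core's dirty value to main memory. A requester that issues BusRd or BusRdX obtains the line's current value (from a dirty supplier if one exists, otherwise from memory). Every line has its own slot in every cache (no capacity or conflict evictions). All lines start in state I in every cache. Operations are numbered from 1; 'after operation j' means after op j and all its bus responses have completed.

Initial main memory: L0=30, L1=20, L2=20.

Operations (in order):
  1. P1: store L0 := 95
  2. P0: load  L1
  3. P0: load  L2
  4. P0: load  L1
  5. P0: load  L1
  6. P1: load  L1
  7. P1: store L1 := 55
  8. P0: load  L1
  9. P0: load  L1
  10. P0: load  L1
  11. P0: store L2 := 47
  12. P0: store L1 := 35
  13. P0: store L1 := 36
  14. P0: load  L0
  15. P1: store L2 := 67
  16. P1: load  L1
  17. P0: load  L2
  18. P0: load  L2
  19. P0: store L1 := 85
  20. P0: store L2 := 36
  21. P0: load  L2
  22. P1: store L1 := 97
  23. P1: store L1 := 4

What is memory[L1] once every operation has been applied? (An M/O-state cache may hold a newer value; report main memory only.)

step 1: P1: store L0 := 95  ⟶  IM  (L0)  txn=BusRdX  M[L0]=30
step 2: P0: load  L1  ⟶  SI  (L1)  txn=BusRd  M[L1]=20
step 3: P0: load  L2  ⟶  SI  (L2)  txn=BusRd  M[L2]=20
step 4: P0: load  L1  ⟶  SI  (L1)  txn=∅  M[L1]=20
step 5: P0: load  L1  ⟶  SI  (L1)  txn=∅  M[L1]=20
step 6: P1: load  L1  ⟶  SS  (L1)  txn=BusRd  M[L1]=20
step 7: P1: store L1 := 55  ⟶  IM  (L1)  txn=BusRdX  M[L1]=20
step 8: P0: load  L1  ⟶  SS  (L1)  txn=BusRd+Flush  M[L1]=55
step 9: P0: load  L1  ⟶  SS  (L1)  txn=∅  M[L1]=55
step 10: P0: load  L1  ⟶  SS  (L1)  txn=∅  M[L1]=55
step 11: P0: store L2 := 47  ⟶  MI  (L2)  txn=BusRdX  M[L2]=20
step 12: P0: store L1 := 35  ⟶  MI  (L1)  txn=BusRdX  M[L1]=55
step 13: P0: store L1 := 36  ⟶  MI  (L1)  txn=∅  M[L1]=55
step 14: P0: load  L0  ⟶  SS  (L0)  txn=BusRd+Flush  M[L0]=95
step 15: P1: store L2 := 67  ⟶  IM  (L2)  txn=BusRdX+Flush  M[L2]=47
step 16: P1: load  L1  ⟶  SS  (L1)  txn=BusRd+Flush  M[L1]=36
step 17: P0: load  L2  ⟶  SS  (L2)  txn=BusRd+Flush  M[L2]=67
step 18: P0: load  L2  ⟶  SS  (L2)  txn=∅  M[L2]=67
step 19: P0: store L1 := 85  ⟶  MI  (L1)  txn=BusRdX  M[L1]=36
step 20: P0: store L2 := 36  ⟶  MI  (L2)  txn=BusRdX  M[L2]=67
step 21: P0: load  L2  ⟶  MI  (L2)  txn=∅  M[L2]=67
step 22: P1: store L1 := 97  ⟶  IM  (L1)  txn=BusRdX+Flush  M[L1]=85
step 23: P1: store L1 := 4  ⟶  IM  (L1)  txn=∅  M[L1]=85

memory[L1] = 85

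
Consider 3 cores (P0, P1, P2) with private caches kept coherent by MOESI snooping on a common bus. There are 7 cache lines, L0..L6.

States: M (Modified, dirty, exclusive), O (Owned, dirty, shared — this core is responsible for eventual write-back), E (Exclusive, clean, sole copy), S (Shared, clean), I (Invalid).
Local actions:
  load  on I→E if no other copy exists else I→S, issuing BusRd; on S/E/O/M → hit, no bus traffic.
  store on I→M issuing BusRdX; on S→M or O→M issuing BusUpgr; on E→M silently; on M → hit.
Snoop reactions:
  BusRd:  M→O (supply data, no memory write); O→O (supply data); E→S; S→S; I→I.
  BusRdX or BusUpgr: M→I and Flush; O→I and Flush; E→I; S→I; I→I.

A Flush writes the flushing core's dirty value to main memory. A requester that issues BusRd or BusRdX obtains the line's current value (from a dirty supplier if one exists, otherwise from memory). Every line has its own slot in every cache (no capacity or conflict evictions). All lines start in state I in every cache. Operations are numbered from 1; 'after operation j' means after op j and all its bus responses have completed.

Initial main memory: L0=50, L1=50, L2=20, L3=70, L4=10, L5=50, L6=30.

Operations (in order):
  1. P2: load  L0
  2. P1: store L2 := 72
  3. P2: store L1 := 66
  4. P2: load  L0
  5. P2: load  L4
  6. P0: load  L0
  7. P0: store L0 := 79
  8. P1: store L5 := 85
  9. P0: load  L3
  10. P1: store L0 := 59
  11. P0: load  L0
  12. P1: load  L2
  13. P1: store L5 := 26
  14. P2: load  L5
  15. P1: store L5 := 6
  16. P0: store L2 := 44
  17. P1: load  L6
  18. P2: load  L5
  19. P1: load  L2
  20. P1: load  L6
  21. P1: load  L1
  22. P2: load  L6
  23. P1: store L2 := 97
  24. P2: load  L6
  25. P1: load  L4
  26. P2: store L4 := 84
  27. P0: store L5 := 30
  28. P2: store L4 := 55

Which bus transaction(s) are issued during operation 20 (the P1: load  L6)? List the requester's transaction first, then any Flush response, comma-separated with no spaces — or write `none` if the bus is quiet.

bus = none

1. P2: load  L0  bus=[BusRd]  L0: P0=I P1=I P2=E  mem[L0]=50
2. P1: store L2 := 72  bus=[BusRdX]  L2: P0=I P1=M P2=I  mem[L2]=20
3. P2: store L1 := 66  bus=[BusRdX]  L1: P0=I P1=I P2=M  mem[L1]=50
4. P2: load  L0  bus=[-]  L0: P0=I P1=I P2=E  mem[L0]=50
5. P2: load  L4  bus=[BusRd]  L4: P0=I P1=I P2=E  mem[L4]=10
6. P0: load  L0  bus=[BusRd]  L0: P0=S P1=I P2=S  mem[L0]=50
7. P0: store L0 := 79  bus=[BusUpgr]  L0: P0=M P1=I P2=I  mem[L0]=50
8. P1: store L5 := 85  bus=[BusRdX]  L5: P0=I P1=M P2=I  mem[L5]=50
9. P0: load  L3  bus=[BusRd]  L3: P0=E P1=I P2=I  mem[L3]=70
10. P1: store L0 := 59  bus=[BusRdX,Flush]  L0: P0=I P1=M P2=I  mem[L0]=79
11. P0: load  L0  bus=[BusRd]  L0: P0=S P1=O P2=I  mem[L0]=79
12. P1: load  L2  bus=[-]  L2: P0=I P1=M P2=I  mem[L2]=20
13. P1: store L5 := 26  bus=[-]  L5: P0=I P1=M P2=I  mem[L5]=50
14. P2: load  L5  bus=[BusRd]  L5: P0=I P1=O P2=S  mem[L5]=50
15. P1: store L5 := 6  bus=[BusUpgr]  L5: P0=I P1=M P2=I  mem[L5]=50
16. P0: store L2 := 44  bus=[BusRdX,Flush]  L2: P0=M P1=I P2=I  mem[L2]=72
17. P1: load  L6  bus=[BusRd]  L6: P0=I P1=E P2=I  mem[L6]=30
18. P2: load  L5  bus=[BusRd]  L5: P0=I P1=O P2=S  mem[L5]=50
19. P1: load  L2  bus=[BusRd]  L2: P0=O P1=S P2=I  mem[L2]=72
20. P1: load  L6  bus=[-]  L6: P0=I P1=E P2=I  mem[L6]=30
21. P1: load  L1  bus=[BusRd]  L1: P0=I P1=S P2=O  mem[L1]=50
22. P2: load  L6  bus=[BusRd]  L6: P0=I P1=S P2=S  mem[L6]=30
23. P1: store L2 := 97  bus=[BusUpgr,Flush]  L2: P0=I P1=M P2=I  mem[L2]=44
24. P2: load  L6  bus=[-]  L6: P0=I P1=S P2=S  mem[L6]=30
25. P1: load  L4  bus=[BusRd]  L4: P0=I P1=S P2=S  mem[L4]=10
26. P2: store L4 := 84  bus=[BusUpgr]  L4: P0=I P1=I P2=M  mem[L4]=10
27. P0: store L5 := 30  bus=[BusRdX,Flush]  L5: P0=M P1=I P2=I  mem[L5]=6
28. P2: store L4 := 55  bus=[-]  L4: P0=I P1=I P2=M  mem[L4]=10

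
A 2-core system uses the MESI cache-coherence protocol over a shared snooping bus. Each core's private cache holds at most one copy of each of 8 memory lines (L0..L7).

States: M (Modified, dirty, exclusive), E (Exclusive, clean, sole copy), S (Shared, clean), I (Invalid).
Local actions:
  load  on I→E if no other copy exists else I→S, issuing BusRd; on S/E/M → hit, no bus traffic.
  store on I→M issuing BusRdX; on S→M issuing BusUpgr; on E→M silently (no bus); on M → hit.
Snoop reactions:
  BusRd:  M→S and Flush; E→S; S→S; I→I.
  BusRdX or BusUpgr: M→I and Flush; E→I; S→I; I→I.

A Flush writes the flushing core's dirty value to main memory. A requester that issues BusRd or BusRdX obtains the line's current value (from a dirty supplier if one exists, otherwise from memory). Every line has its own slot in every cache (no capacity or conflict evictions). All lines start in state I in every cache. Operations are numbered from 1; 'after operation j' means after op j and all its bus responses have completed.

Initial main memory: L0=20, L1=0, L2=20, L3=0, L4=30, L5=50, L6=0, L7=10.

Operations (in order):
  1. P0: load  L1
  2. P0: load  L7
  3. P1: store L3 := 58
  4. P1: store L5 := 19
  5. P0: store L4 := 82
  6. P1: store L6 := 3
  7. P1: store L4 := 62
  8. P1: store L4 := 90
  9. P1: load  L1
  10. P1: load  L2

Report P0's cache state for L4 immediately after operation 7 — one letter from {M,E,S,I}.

state = I

  op1 P0: load  L1 → E/I on L1; bus BusRd; mem=0
  op2 P0: load  L7 → E/I on L7; bus BusRd; mem=10
  op3 P1: store L3 := 58 → I/M on L3; bus BusRdX; mem=0
  op4 P1: store L5 := 19 → I/M on L5; bus BusRdX; mem=50
  op5 P0: store L4 := 82 → M/I on L4; bus BusRdX; mem=30
  op6 P1: store L6 := 3 → I/M on L6; bus BusRdX; mem=0
  op7 P1: store L4 := 62 → I/M on L4; bus BusRdX Flush; mem=82
  op8 P1: store L4 := 90 → I/M on L4; bus (none); mem=82
  op9 P1: load  L1 → S/S on L1; bus BusRd; mem=0
  op10 P1: load  L2 → I/E on L2; bus BusRd; mem=20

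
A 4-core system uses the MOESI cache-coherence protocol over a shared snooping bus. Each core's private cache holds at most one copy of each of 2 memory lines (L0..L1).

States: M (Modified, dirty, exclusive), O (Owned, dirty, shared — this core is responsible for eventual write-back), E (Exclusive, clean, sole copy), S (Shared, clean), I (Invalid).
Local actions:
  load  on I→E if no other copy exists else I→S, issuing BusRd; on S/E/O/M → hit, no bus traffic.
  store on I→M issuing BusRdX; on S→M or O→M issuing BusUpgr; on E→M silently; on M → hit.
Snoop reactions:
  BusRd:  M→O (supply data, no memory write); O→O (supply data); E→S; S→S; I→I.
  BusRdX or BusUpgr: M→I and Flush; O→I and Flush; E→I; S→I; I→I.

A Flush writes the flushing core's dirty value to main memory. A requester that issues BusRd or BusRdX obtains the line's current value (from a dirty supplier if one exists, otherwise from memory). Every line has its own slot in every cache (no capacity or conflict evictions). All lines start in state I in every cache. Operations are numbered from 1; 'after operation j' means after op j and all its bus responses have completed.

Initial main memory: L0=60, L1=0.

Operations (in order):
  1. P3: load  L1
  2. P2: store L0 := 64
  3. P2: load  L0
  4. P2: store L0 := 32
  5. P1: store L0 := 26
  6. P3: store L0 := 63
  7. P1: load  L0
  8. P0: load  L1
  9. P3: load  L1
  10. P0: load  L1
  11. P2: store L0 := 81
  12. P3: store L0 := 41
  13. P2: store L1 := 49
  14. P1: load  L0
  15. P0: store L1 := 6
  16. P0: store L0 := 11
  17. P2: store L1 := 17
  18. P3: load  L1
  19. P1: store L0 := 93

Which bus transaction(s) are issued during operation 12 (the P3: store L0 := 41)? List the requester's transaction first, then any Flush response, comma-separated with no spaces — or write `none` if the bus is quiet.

[1] P3: load  L1 | P0:I, P1:I, P2:I, P3:E(0) | bus: BusRd
[2] P2: store L0 := 64 | P0:I, P1:I, P2:M(64), P3:I | bus: BusRdX
[3] P2: load  L0 | P0:I, P1:I, P2:M(64), P3:I | bus: none
[4] P2: store L0 := 32 | P0:I, P1:I, P2:M(32), P3:I | bus: none
[5] P1: store L0 := 26 | P0:I, P1:M(26), P2:I, P3:I | bus: BusRdX,Flush
[6] P3: store L0 := 63 | P0:I, P1:I, P2:I, P3:M(63) | bus: BusRdX,Flush
[7] P1: load  L0 | P0:I, P1:S(63), P2:I, P3:O(63) | bus: BusRd
[8] P0: load  L1 | P0:S(0), P1:I, P2:I, P3:S(0) | bus: BusRd
[9] P3: load  L1 | P0:S(0), P1:I, P2:I, P3:S(0) | bus: none
[10] P0: load  L1 | P0:S(0), P1:I, P2:I, P3:S(0) | bus: none
[11] P2: store L0 := 81 | P0:I, P1:I, P2:M(81), P3:I | bus: BusRdX,Flush
[12] P3: store L0 := 41 | P0:I, P1:I, P2:I, P3:M(41) | bus: BusRdX,Flush
[13] P2: store L1 := 49 | P0:I, P1:I, P2:M(49), P3:I | bus: BusRdX
[14] P1: load  L0 | P0:I, P1:S(41), P2:I, P3:O(41) | bus: BusRd
[15] P0: store L1 := 6 | P0:M(6), P1:I, P2:I, P3:I | bus: BusRdX,Flush
[16] P0: store L0 := 11 | P0:M(11), P1:I, P2:I, P3:I | bus: BusRdX,Flush
[17] P2: store L1 := 17 | P0:I, P1:I, P2:M(17), P3:I | bus: BusRdX,Flush
[18] P3: load  L1 | P0:I, P1:I, P2:O(17), P3:S(17) | bus: BusRd
[19] P1: store L0 := 93 | P0:I, P1:M(93), P2:I, P3:I | bus: BusRdX,Flush

bus = BusRdX,Flush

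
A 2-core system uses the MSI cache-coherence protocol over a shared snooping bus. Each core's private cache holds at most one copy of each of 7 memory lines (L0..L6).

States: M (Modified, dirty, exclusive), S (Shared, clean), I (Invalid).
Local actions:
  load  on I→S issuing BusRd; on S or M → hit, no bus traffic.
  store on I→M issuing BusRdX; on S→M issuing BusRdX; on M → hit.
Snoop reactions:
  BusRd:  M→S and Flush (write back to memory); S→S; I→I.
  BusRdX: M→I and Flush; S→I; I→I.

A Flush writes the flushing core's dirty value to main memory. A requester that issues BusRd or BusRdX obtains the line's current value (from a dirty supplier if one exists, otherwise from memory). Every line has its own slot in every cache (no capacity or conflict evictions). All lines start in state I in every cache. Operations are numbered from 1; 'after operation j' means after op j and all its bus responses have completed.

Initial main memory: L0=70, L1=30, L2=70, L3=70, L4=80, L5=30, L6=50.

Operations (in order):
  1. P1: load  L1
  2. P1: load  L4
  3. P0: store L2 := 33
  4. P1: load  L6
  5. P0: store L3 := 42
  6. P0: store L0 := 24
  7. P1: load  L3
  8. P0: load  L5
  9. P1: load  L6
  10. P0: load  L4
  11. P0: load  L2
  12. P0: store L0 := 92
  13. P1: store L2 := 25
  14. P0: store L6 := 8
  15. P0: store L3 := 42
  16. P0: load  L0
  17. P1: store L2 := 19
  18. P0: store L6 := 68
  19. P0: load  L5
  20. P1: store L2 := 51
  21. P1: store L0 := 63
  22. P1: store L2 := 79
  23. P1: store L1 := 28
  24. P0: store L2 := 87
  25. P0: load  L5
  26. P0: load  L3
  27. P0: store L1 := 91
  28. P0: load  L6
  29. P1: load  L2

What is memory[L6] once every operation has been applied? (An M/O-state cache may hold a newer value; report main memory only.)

memory[L6] = 50

  op1 P1: load  L1 → I/S on L1; bus BusRd; mem=30
  op2 P1: load  L4 → I/S on L4; bus BusRd; mem=80
  op3 P0: store L2 := 33 → M/I on L2; bus BusRdX; mem=70
  op4 P1: load  L6 → I/S on L6; bus BusRd; mem=50
  op5 P0: store L3 := 42 → M/I on L3; bus BusRdX; mem=70
  op6 P0: store L0 := 24 → M/I on L0; bus BusRdX; mem=70
  op7 P1: load  L3 → S/S on L3; bus BusRd Flush; mem=42
  op8 P0: load  L5 → S/I on L5; bus BusRd; mem=30
  op9 P1: load  L6 → I/S on L6; bus (none); mem=50
  op10 P0: load  L4 → S/S on L4; bus BusRd; mem=80
  op11 P0: load  L2 → M/I on L2; bus (none); mem=70
  op12 P0: store L0 := 92 → M/I on L0; bus (none); mem=70
  op13 P1: store L2 := 25 → I/M on L2; bus BusRdX Flush; mem=33
  op14 P0: store L6 := 8 → M/I on L6; bus BusRdX; mem=50
  op15 P0: store L3 := 42 → M/I on L3; bus BusRdX; mem=42
  op16 P0: load  L0 → M/I on L0; bus (none); mem=70
  op17 P1: store L2 := 19 → I/M on L2; bus (none); mem=33
  op18 P0: store L6 := 68 → M/I on L6; bus (none); mem=50
  op19 P0: load  L5 → S/I on L5; bus (none); mem=30
  op20 P1: store L2 := 51 → I/M on L2; bus (none); mem=33
  op21 P1: store L0 := 63 → I/M on L0; bus BusRdX Flush; mem=92
  op22 P1: store L2 := 79 → I/M on L2; bus (none); mem=33
  op23 P1: store L1 := 28 → I/M on L1; bus BusRdX; mem=30
  op24 P0: store L2 := 87 → M/I on L2; bus BusRdX Flush; mem=79
  op25 P0: load  L5 → S/I on L5; bus (none); mem=30
  op26 P0: load  L3 → M/I on L3; bus (none); mem=42
  op27 P0: store L1 := 91 → M/I on L1; bus BusRdX Flush; mem=28
  op28 P0: load  L6 → M/I on L6; bus (none); mem=50
  op29 P1: load  L2 → S/S on L2; bus BusRd Flush; mem=87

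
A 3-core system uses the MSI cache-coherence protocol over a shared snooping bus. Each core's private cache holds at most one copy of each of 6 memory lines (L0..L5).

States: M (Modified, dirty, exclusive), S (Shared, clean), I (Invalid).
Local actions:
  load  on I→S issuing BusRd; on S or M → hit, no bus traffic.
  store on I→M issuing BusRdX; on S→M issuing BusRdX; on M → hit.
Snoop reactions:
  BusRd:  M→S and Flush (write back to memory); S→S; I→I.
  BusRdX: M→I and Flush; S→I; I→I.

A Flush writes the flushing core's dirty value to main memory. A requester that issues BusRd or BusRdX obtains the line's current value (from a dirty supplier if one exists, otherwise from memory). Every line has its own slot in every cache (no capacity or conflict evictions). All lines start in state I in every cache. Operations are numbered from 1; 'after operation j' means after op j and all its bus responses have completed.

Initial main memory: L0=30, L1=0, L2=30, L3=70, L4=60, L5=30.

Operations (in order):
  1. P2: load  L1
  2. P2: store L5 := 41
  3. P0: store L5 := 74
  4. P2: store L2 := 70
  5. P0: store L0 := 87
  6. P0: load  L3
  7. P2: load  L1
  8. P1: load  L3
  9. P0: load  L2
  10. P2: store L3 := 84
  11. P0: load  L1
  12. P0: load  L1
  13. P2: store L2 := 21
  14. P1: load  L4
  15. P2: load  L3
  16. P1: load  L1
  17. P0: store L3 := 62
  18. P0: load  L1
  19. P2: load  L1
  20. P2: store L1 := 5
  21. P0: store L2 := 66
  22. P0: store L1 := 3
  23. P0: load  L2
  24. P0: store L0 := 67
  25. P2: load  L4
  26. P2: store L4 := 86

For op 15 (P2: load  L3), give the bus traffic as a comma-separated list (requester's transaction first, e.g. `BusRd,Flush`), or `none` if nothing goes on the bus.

step 1: P2: load  L1  ⟶  IIS  (L1)  txn=BusRd  M[L1]=0
step 2: P2: store L5 := 41  ⟶  IIM  (L5)  txn=BusRdX  M[L5]=30
step 3: P0: store L5 := 74  ⟶  MII  (L5)  txn=BusRdX+Flush  M[L5]=41
step 4: P2: store L2 := 70  ⟶  IIM  (L2)  txn=BusRdX  M[L2]=30
step 5: P0: store L0 := 87  ⟶  MII  (L0)  txn=BusRdX  M[L0]=30
step 6: P0: load  L3  ⟶  SII  (L3)  txn=BusRd  M[L3]=70
step 7: P2: load  L1  ⟶  IIS  (L1)  txn=∅  M[L1]=0
step 8: P1: load  L3  ⟶  SSI  (L3)  txn=BusRd  M[L3]=70
step 9: P0: load  L2  ⟶  SIS  (L2)  txn=BusRd+Flush  M[L2]=70
step 10: P2: store L3 := 84  ⟶  IIM  (L3)  txn=BusRdX  M[L3]=70
step 11: P0: load  L1  ⟶  SIS  (L1)  txn=BusRd  M[L1]=0
step 12: P0: load  L1  ⟶  SIS  (L1)  txn=∅  M[L1]=0
step 13: P2: store L2 := 21  ⟶  IIM  (L2)  txn=BusRdX  M[L2]=70
step 14: P1: load  L4  ⟶  ISI  (L4)  txn=BusRd  M[L4]=60
step 15: P2: load  L3  ⟶  IIM  (L3)  txn=∅  M[L3]=70
step 16: P1: load  L1  ⟶  SSS  (L1)  txn=BusRd  M[L1]=0
step 17: P0: store L3 := 62  ⟶  MII  (L3)  txn=BusRdX+Flush  M[L3]=84
step 18: P0: load  L1  ⟶  SSS  (L1)  txn=∅  M[L1]=0
step 19: P2: load  L1  ⟶  SSS  (L1)  txn=∅  M[L1]=0
step 20: P2: store L1 := 5  ⟶  IIM  (L1)  txn=BusRdX  M[L1]=0
step 21: P0: store L2 := 66  ⟶  MII  (L2)  txn=BusRdX+Flush  M[L2]=21
step 22: P0: store L1 := 3  ⟶  MII  (L1)  txn=BusRdX+Flush  M[L1]=5
step 23: P0: load  L2  ⟶  MII  (L2)  txn=∅  M[L2]=21
step 24: P0: store L0 := 67  ⟶  MII  (L0)  txn=∅  M[L0]=30
step 25: P2: load  L4  ⟶  ISS  (L4)  txn=BusRd  M[L4]=60
step 26: P2: store L4 := 86  ⟶  IIM  (L4)  txn=BusRdX  M[L4]=60

bus = none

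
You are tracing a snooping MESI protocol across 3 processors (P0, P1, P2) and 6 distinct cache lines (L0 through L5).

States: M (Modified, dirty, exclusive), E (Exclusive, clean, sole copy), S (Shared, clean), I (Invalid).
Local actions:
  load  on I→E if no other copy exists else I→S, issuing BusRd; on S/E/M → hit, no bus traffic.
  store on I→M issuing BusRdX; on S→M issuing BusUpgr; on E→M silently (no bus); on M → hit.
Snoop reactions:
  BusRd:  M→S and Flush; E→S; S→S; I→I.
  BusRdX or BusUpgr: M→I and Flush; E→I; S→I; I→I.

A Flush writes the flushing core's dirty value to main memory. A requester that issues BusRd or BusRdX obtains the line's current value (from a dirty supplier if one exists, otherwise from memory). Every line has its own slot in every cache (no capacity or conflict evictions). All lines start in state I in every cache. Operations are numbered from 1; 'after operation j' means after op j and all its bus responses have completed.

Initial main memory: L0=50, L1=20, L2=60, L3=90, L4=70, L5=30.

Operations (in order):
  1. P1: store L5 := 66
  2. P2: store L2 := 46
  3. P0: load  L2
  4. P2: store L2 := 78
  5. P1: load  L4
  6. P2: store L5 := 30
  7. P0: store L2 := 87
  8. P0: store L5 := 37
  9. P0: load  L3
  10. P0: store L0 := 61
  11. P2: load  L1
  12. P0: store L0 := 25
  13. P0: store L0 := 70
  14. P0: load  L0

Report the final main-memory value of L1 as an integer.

1. P1: store L5 := 66  bus=[BusRdX]  L5: P0=I P1=M P2=I  mem[L5]=30
2. P2: store L2 := 46  bus=[BusRdX]  L2: P0=I P1=I P2=M  mem[L2]=60
3. P0: load  L2  bus=[BusRd,Flush]  L2: P0=S P1=I P2=S  mem[L2]=46
4. P2: store L2 := 78  bus=[BusUpgr]  L2: P0=I P1=I P2=M  mem[L2]=46
5. P1: load  L4  bus=[BusRd]  L4: P0=I P1=E P2=I  mem[L4]=70
6. P2: store L5 := 30  bus=[BusRdX,Flush]  L5: P0=I P1=I P2=M  mem[L5]=66
7. P0: store L2 := 87  bus=[BusRdX,Flush]  L2: P0=M P1=I P2=I  mem[L2]=78
8. P0: store L5 := 37  bus=[BusRdX,Flush]  L5: P0=M P1=I P2=I  mem[L5]=30
9. P0: load  L3  bus=[BusRd]  L3: P0=E P1=I P2=I  mem[L3]=90
10. P0: store L0 := 61  bus=[BusRdX]  L0: P0=M P1=I P2=I  mem[L0]=50
11. P2: load  L1  bus=[BusRd]  L1: P0=I P1=I P2=E  mem[L1]=20
12. P0: store L0 := 25  bus=[-]  L0: P0=M P1=I P2=I  mem[L0]=50
13. P0: store L0 := 70  bus=[-]  L0: P0=M P1=I P2=I  mem[L0]=50
14. P0: load  L0  bus=[-]  L0: P0=M P1=I P2=I  mem[L0]=50

memory[L1] = 20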